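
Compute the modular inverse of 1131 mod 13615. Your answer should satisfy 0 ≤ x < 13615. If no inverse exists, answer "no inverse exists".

3166

Apply the Euclidean algorithm to 13615 and 1131:
13615 = 12·1131 + 43
1131 = 26·43 + 13
43 = 3·13 + 4
13 = 3·4 + 1
4 = 4·1 + 0
Since gcd(1131, 13615) = 1, back-substitute to write 1 as a combination:
1 = 13 − 3·4
1 = −3·43 + 10·13
1 = 10·1131 − 263·43
1 = −263·13615 + 3166·1131
So 1131·3166 ≡ 1 (mod 13615).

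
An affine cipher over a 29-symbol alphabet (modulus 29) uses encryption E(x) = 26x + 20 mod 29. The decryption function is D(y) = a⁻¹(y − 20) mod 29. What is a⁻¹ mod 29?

19

Extended Euclidean algorithm:
29 = 1×26 + 3
26 = 8×3 + 2
3 = 1×2 + 1
2 = 2×1 + 0
gcd = 1, so the inverse exists. Back-substitute:
1 = 3 − 2
1 = −26 + 9·3
1 = 9·29 − 10·26
So 26·(-10) ≡ 1 (mod 29), and -10 ≡ 19 (mod 29).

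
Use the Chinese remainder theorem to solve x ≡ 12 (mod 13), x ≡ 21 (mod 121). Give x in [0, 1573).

Write x = 12 + 13·k. Then 13·k ≡ 21 − 12 ≡ 9 (mod 121).
Need 13⁻¹ mod 121. Extended Euclid on (121, 13):
121 = 9*13 + 4
13 = 3*4 + 1
4 = 4*1 + 0
Back-substitute:
1 = 13 − 3·4
1 = −3·121 + 28·13
13⁻¹ ≡ 28 (mod 121), so k ≡ 28·9 ≡ 10 (mod 121).
x = 12 + 13·10 = 142.

142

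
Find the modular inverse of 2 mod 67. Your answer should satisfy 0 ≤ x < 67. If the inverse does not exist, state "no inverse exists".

Run Euclid on (67, 2):
67 = 33×2 + 1
2 = 2×1 + 0
The gcd is 1. Working backward:
1 = 67 − 33·2
So 2·(-33) ≡ 1 (mod 67), and -33 ≡ 34 (mod 67).

34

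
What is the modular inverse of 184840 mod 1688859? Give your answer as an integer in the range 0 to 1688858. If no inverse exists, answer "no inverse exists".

128839

gcd(1688859, 184840) by repeated division:
1688859 = 9·184840 + 25299
184840 = 7·25299 + 7747
25299 = 3·7747 + 2058
7747 = 3·2058 + 1573
2058 = 1·1573 + 485
1573 = 3·485 + 118
485 = 4·118 + 13
118 = 9·13 + 1
13 = 13·1 + 0
gcd = 1, so the inverse exists. Back-substitute:
1 = 118 − 9·13
1 = −9·485 + 37·118
1 = 37·1573 − 120·485
1 = −120·2058 + 157·1573
1 = 157·7747 − 591·2058
1 = −591·25299 + 1930·7747
1 = 1930·184840 − 14101·25299
1 = −14101·1688859 + 128839·184840
So 184840·128839 ≡ 1 (mod 1688859).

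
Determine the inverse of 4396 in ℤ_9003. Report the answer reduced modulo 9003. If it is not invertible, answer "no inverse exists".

256

Extended Euclidean algorithm:
9003 = 2*4396 + 211
4396 = 20*211 + 176
211 = 1*176 + 35
176 = 5*35 + 1
35 = 35*1 + 0
gcd = 1, so the inverse exists. Back-substitute:
1 = 176 − 5·35
1 = −5·211 + 6·176
1 = 6·4396 − 125·211
1 = −125·9003 + 256·4396
So 4396·256 ≡ 1 (mod 9003).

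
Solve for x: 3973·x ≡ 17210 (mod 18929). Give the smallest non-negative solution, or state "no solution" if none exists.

3449

First find gcd(3973, 18929):
18929 = 4·3973 + 3037
3973 = 1·3037 + 936
3037 = 3·936 + 229
936 = 4·229 + 20
229 = 11·20 + 9
20 = 2·9 + 2
9 = 4·2 + 1
2 = 2·1 + 0
gcd = 1, so a unique solution mod 18929 exists.
Back-substitute for the Bézout coefficients:
1 = 9 − 4·2
1 = −4·20 + 9·9
1 = 9·229 − 103·20
1 = −103·936 + 421·229
1 = 421·3037 − 1366·936
1 = −1366·3973 + 1787·3037
1 = 1787·18929 − 8514·3973
So 3973·(-8514) ≡ 1 (mod 18929), giving 3973⁻¹ ≡ 10415.
x ≡ 3973⁻¹·17210 ≡ 10415·17210 ≡ 3449 (mod 18929).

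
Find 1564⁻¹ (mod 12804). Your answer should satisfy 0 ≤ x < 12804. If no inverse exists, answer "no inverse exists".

Euclidean algorithm on 12804, 1564:
12804 = 8*1564 + 292
1564 = 5*292 + 104
292 = 2*104 + 84
104 = 1*84 + 20
84 = 4*20 + 4
20 = 5*4 + 0
gcd(1564, 12804) = 4 ≠ 1, so 1564 has no multiplicative inverse modulo 12804.

no inverse exists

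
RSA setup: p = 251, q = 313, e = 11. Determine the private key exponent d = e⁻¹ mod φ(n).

φ(n) = (p−1)(q−1) = 250·312 = 78000.
Need d with 11·d ≡ 1 (mod 78000). Apply the extended Euclidean algorithm:
78000 = 7090*11 + 10
11 = 1*10 + 1
10 = 10*1 + 0
Back-substitute:
1 = 11 − 10
1 = −78000 + 7091·11
So 11·7091 ≡ 1 (mod 78000), hence d = 7091.

7091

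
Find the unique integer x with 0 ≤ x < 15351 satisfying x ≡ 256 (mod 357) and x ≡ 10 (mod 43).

12394

Write x = 256 + 357·k. Then 357·k ≡ 10 − 256 ≡ 12 (mod 43).
Need 357⁻¹ mod 43. Extended Euclid on (43, 13):
43 = 3·13 + 4
13 = 3·4 + 1
4 = 4·1 + 0
Back-substitute:
1 = 13 − 3·4
1 = −3·43 + 10·13
357⁻¹ ≡ 10 (mod 43), so k ≡ 10·12 ≡ 34 (mod 43).
x = 256 + 357·34 = 12394.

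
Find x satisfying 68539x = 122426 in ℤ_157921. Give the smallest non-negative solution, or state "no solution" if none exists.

42395

First find gcd(68539, 157921):
157921 = 2×68539 + 20843
68539 = 3×20843 + 6010
20843 = 3×6010 + 2813
6010 = 2×2813 + 384
2813 = 7×384 + 125
384 = 3×125 + 9
125 = 13×9 + 8
9 = 1×8 + 1
8 = 8×1 + 0
gcd = 1, so a unique solution mod 157921 exists.
Back-substitute for the Bézout coefficients:
1 = 9 − 8
1 = −125 + 14·9
1 = 14·384 − 43·125
1 = −43·2813 + 315·384
1 = 315·6010 − 673·2813
1 = −673·20843 + 2334·6010
1 = 2334·68539 − 7675·20843
1 = −7675·157921 + 17684·68539
So 68539·(17684) ≡ 1 (mod 157921), giving 68539⁻¹ ≡ 17684.
x ≡ 68539⁻¹·122426 ≡ 17684·122426 ≡ 42395 (mod 157921).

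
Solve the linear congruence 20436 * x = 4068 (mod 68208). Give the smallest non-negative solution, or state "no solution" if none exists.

621

First find gcd(20436, 68208):
68208 = 3×20436 + 6900
20436 = 2×6900 + 6636
6900 = 1×6636 + 264
6636 = 25×264 + 36
264 = 7×36 + 12
36 = 3×12 + 0
gcd = 12 and 12 | 4068, so solutions exist. Divide through by 12: 1703x ≡ 339 (mod 5684).
Now find 1703⁻¹ mod 5684:
5684 = 3×1703 + 575
1703 = 2×575 + 553
575 = 1×553 + 22
553 = 25×22 + 3
22 = 7×3 + 1
3 = 3×1 + 0
Back-substitute:
1 = 22 − 7·3
1 = −7·553 + 176·22
1 = 176·575 − 183·553
1 = −183·1703 + 542·575
1 = 542·5684 − 1809·1703
So 1703·(-1809) ≡ 1 (mod 5684), i.e. 1703⁻¹ ≡ 3875.
Then x ≡ 3875·339 ≡ 621 (mod 5684); the smallest non-negative solution is x = 621.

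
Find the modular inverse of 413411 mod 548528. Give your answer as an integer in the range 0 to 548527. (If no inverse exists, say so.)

Extended Euclidean algorithm:
548528 = 1×413411 + 135117
413411 = 3×135117 + 8060
135117 = 16×8060 + 6157
8060 = 1×6157 + 1903
6157 = 3×1903 + 448
1903 = 4×448 + 111
448 = 4×111 + 4
111 = 27×4 + 3
4 = 1×3 + 1
3 = 3×1 + 0
The gcd is 1. Working backward:
1 = 4 − 3
1 = −111 + 28·4
1 = 28·448 − 113·111
1 = −113·1903 + 480·448
1 = 480·6157 − 1553·1903
1 = −1553·8060 + 2033·6157
1 = 2033·135117 − 34081·8060
1 = −34081·413411 + 104276·135117
1 = 104276·548528 − 138357·413411
So 413411·(-138357) ≡ 1 (mod 548528), and -138357 ≡ 410171 (mod 548528).

410171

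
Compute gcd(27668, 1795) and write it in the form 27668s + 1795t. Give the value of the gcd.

1

Apply Euclid's algorithm to 27668 and 1795:
27668 = 15·1795 + 743
1795 = 2·743 + 309
743 = 2·309 + 125
309 = 2·125 + 59
125 = 2·59 + 7
59 = 8·7 + 3
7 = 2·3 + 1
3 = 3·1 + 0
gcd(27668, 1795) = 1.
Express as a combination:
1 = 7 − 2·3
1 = −2·59 + 17·7
1 = 17·125 − 36·59
1 = −36·309 + 89·125
1 = 89·743 − 214·309
1 = −214·1795 + 517·743
1 = 517·27668 − 7969·1795
So 1 = (517)·27668 + (-7969)·1795.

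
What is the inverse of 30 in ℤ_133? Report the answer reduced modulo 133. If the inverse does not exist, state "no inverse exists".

102

gcd(133, 30) by repeated division:
133 = 4×30 + 13
30 = 2×13 + 4
13 = 3×4 + 1
4 = 4×1 + 0
The gcd is 1. Working backward:
1 = 13 − 3·4
1 = −3·30 + 7·13
1 = 7·133 − 31·30
Hence 30⁻¹ ≡ -31 ≡ 102 (mod 133).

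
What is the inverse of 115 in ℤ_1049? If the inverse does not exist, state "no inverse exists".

gcd(1049, 115) by repeated division:
1049 = 9×115 + 14
115 = 8×14 + 3
14 = 4×3 + 2
3 = 1×2 + 1
2 = 2×1 + 0
Since gcd(115, 1049) = 1, back-substitute to write 1 as a combination:
1 = 3 − 2
1 = −14 + 5·3
1 = 5·115 − 41·14
1 = −41·1049 + 374·115
So 115·374 ≡ 1 (mod 1049).

374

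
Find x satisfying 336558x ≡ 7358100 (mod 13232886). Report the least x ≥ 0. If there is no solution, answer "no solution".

789140

First find gcd(336558, 13232886):
13232886 = 39×336558 + 107124
336558 = 3×107124 + 15186
107124 = 7×15186 + 822
15186 = 18×822 + 390
822 = 2×390 + 42
390 = 9×42 + 12
42 = 3×12 + 6
12 = 2×6 + 0
gcd = 6 and 6 | 7358100, so solutions exist. Divide through by 6: 56093x ≡ 1226350 (mod 2205481).
Now find 56093⁻¹ mod 2205481:
2205481 = 39·56093 + 17854
56093 = 3·17854 + 2531
17854 = 7·2531 + 137
2531 = 18·137 + 65
137 = 2·65 + 7
65 = 9·7 + 2
7 = 3·2 + 1
2 = 2·1 + 0
Back-substitute:
1 = 7 − 3·2
1 = −3·65 + 28·7
1 = 28·137 − 59·65
1 = −59·2531 + 1090·137
1 = 1090·17854 − 7689·2531
1 = −7689·56093 + 24157·17854
1 = 24157·2205481 − 949812·56093
So 56093·(-949812) ≡ 1 (mod 2205481), i.e. 56093⁻¹ ≡ 1255669.
Then x ≡ 1255669·1226350 ≡ 789140 (mod 2205481); the smallest non-negative solution is x = 789140.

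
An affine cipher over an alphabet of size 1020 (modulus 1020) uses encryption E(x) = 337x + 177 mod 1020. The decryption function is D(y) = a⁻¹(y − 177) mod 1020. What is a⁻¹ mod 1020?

793

Run Euclid on (1020, 337):
1020 = 3×337 + 9
337 = 37×9 + 4
9 = 2×4 + 1
4 = 4×1 + 0
Since gcd(337, 1020) = 1, back-substitute to write 1 as a combination:
1 = 9 − 2·4
1 = −2·337 + 75·9
1 = 75·1020 − 227·337
So 337·(-227) ≡ 1 (mod 1020), and -227 ≡ 793 (mod 1020).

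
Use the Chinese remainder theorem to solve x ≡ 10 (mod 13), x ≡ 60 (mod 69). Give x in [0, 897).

Write x = 10 + 13·k. Then 13·k ≡ 60 − 10 ≡ 50 (mod 69).
Need 13⁻¹ mod 69. Extended Euclid on (69, 13):
69 = 5×13 + 4
13 = 3×4 + 1
4 = 4×1 + 0
Back-substitute:
1 = 13 − 3·4
1 = −3·69 + 16·13
13⁻¹ ≡ 16 (mod 69), so k ≡ 16·50 ≡ 41 (mod 69).
x = 10 + 13·41 = 543.

543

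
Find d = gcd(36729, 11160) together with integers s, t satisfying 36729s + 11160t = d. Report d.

9

Repeated division:
36729 = 3×11160 + 3249
11160 = 3×3249 + 1413
3249 = 2×1413 + 423
1413 = 3×423 + 144
423 = 2×144 + 135
144 = 1×135 + 9
135 = 15×9 + 0
gcd(36729, 11160) = 9.
Back-substituting:
9 = 144 − 135
9 = −423 + 3·144
9 = 3·1413 − 10·423
9 = −10·3249 + 23·1413
9 = 23·11160 − 79·3249
9 = −79·36729 + 260·11160
So 9 = (-79)·36729 + (260)·11160.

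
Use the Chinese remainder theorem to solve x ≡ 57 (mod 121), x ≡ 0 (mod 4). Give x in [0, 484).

420

Write x = 57 + 121·k. Then 121·k ≡ 0 − 57 ≡ 3 (mod 4).
Need 121⁻¹ mod 4. Extended Euclid on (4, 1):
4 = 4×1 + 0
121⁻¹ ≡ 1 (mod 4), so k ≡ 1·3 ≡ 3 (mod 4).
x = 57 + 121·3 = 420.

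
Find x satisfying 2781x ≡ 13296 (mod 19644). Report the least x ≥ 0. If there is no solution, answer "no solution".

584

First find gcd(2781, 19644):
19644 = 7·2781 + 177
2781 = 15·177 + 126
177 = 1·126 + 51
126 = 2·51 + 24
51 = 2·24 + 3
24 = 8·3 + 0
gcd = 3 and 3 | 13296, so solutions exist. Divide through by 3: 927x ≡ 4432 (mod 6548).
Now find 927⁻¹ mod 6548:
6548 = 7×927 + 59
927 = 15×59 + 42
59 = 1×42 + 17
42 = 2×17 + 8
17 = 2×8 + 1
8 = 8×1 + 0
Back-substitute:
1 = 17 − 2·8
1 = −2·42 + 5·17
1 = 5·59 − 7·42
1 = −7·927 + 110·59
1 = 110·6548 − 777·927
So 927·(-777) ≡ 1 (mod 6548), i.e. 927⁻¹ ≡ 5771.
Then x ≡ 5771·4432 ≡ 584 (mod 6548); the smallest non-negative solution is x = 584.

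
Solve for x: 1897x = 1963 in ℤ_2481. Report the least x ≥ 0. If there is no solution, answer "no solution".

First find gcd(1897, 2481):
2481 = 1*1897 + 584
1897 = 3*584 + 145
584 = 4*145 + 4
145 = 36*4 + 1
4 = 4*1 + 0
gcd = 1, so a unique solution mod 2481 exists.
Back-substitute for the Bézout coefficients:
1 = 145 − 36·4
1 = −36·584 + 145·145
1 = 145·1897 − 471·584
1 = −471·2481 + 616·1897
So 1897·(616) ≡ 1 (mod 2481), giving 1897⁻¹ ≡ 616.
x ≡ 1897⁻¹·1963 ≡ 616·1963 ≡ 961 (mod 2481).

961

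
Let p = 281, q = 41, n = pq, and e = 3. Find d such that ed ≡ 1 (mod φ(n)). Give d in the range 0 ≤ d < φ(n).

7467

φ(n) = (p−1)(q−1) = 280·40 = 11200.
Need d with 3·d ≡ 1 (mod 11200). Apply the extended Euclidean algorithm:
11200 = 3733×3 + 1
3 = 3×1 + 0
Back-substitute:
1 = 11200 − 3733·3
So 3·(-3733) ≡ 1 (mod 11200), hence d ≡ -3733 ≡ 7467 (mod 11200).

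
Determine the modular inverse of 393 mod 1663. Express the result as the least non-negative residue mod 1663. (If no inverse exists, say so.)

402

Apply the Euclidean algorithm to 1663 and 393:
1663 = 4×393 + 91
393 = 4×91 + 29
91 = 3×29 + 4
29 = 7×4 + 1
4 = 4×1 + 0
gcd = 1, so the inverse exists. Back-substitute:
1 = 29 − 7·4
1 = −7·91 + 22·29
1 = 22·393 − 95·91
1 = −95·1663 + 402·393
So 393·402 ≡ 1 (mod 1663).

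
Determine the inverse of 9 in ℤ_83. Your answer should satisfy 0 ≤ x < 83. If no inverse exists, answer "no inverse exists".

Run Euclid on (83, 9):
83 = 9×9 + 2
9 = 4×2 + 1
2 = 2×1 + 0
Since gcd(9, 83) = 1, back-substitute to write 1 as a combination:
1 = 9 − 4·2
1 = −4·83 + 37·9
So 9·37 ≡ 1 (mod 83).

37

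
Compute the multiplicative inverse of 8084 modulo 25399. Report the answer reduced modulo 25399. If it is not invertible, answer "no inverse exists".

Apply the Euclidean algorithm to 25399 and 8084:
25399 = 3*8084 + 1147
8084 = 7*1147 + 55
1147 = 20*55 + 47
55 = 1*47 + 8
47 = 5*8 + 7
8 = 1*7 + 1
7 = 7*1 + 0
gcd = 1, so the inverse exists. Back-substitute:
1 = 8 − 7
1 = −47 + 6·8
1 = 6·55 − 7·47
1 = −7·1147 + 146·55
1 = 146·8084 − 1029·1147
1 = −1029·25399 + 3233·8084
So 8084·3233 ≡ 1 (mod 25399).

3233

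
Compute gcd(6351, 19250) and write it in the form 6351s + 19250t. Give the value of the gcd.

Apply Euclid's algorithm to 19250 and 6351:
19250 = 3·6351 + 197
6351 = 32·197 + 47
197 = 4·47 + 9
47 = 5·9 + 2
9 = 4·2 + 1
2 = 2·1 + 0
gcd(6351, 19250) = 1.
Express as a combination:
1 = 9 − 4·2
1 = −4·47 + 21·9
1 = 21·197 − 88·47
1 = −88·6351 + 2837·197
1 = 2837·19250 − 8599·6351
So 1 = (2837)·19250 + (-8599)·6351.

1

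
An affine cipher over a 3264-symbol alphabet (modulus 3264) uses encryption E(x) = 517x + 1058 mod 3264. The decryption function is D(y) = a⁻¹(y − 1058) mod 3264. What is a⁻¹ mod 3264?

2317

Extended Euclidean algorithm:
3264 = 6·517 + 162
517 = 3·162 + 31
162 = 5·31 + 7
31 = 4·7 + 3
7 = 2·3 + 1
3 = 3·1 + 0
Since gcd(517, 3264) = 1, back-substitute to write 1 as a combination:
1 = 7 − 2·3
1 = −2·31 + 9·7
1 = 9·162 − 47·31
1 = −47·517 + 150·162
1 = 150·3264 − 947·517
Hence 517⁻¹ ≡ -947 ≡ 2317 (mod 3264).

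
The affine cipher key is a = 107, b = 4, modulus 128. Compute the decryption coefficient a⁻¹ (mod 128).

67

gcd(128, 107) by repeated division:
128 = 1×107 + 21
107 = 5×21 + 2
21 = 10×2 + 1
2 = 2×1 + 0
Since gcd(107, 128) = 1, back-substitute to write 1 as a combination:
1 = 21 − 10·2
1 = −10·107 + 51·21
1 = 51·128 − 61·107
Hence 107⁻¹ ≡ -61 ≡ 67 (mod 128).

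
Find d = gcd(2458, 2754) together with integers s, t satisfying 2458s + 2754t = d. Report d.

Apply Euclid's algorithm to 2754 and 2458:
2754 = 1·2458 + 296
2458 = 8·296 + 90
296 = 3·90 + 26
90 = 3·26 + 12
26 = 2·12 + 2
12 = 6·2 + 0
gcd(2458, 2754) = 2.
Express as a combination:
2 = 26 − 2·12
2 = −2·90 + 7·26
2 = 7·296 − 23·90
2 = −23·2458 + 191·296
2 = 191·2754 − 214·2458
So 2 = (191)·2754 + (-214)·2458.

2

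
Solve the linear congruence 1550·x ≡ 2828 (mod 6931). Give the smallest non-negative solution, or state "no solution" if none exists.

First find gcd(1550, 6931):
6931 = 4·1550 + 731
1550 = 2·731 + 88
731 = 8·88 + 27
88 = 3·27 + 7
27 = 3·7 + 6
7 = 1·6 + 1
6 = 6·1 + 0
gcd = 1, so a unique solution mod 6931 exists.
Back-substitute for the Bézout coefficients:
1 = 7 − 6
1 = −27 + 4·7
1 = 4·88 − 13·27
1 = −13·731 + 108·88
1 = 108·1550 − 229·731
1 = −229·6931 + 1024·1550
So 1550·(1024) ≡ 1 (mod 6931), giving 1550⁻¹ ≡ 1024.
x ≡ 1550⁻¹·2828 ≡ 1024·2828 ≡ 5645 (mod 6931).

5645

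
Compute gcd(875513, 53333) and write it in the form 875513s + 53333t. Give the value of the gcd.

1

Euclidean algorithm:
875513 = 16×53333 + 22185
53333 = 2×22185 + 8963
22185 = 2×8963 + 4259
8963 = 2×4259 + 445
4259 = 9×445 + 254
445 = 1×254 + 191
254 = 1×191 + 63
191 = 3×63 + 2
63 = 31×2 + 1
2 = 2×1 + 0
gcd(875513, 53333) = 1.
Back-substituting:
1 = 63 − 31·2
1 = −31·191 + 94·63
1 = 94·254 − 125·191
1 = −125·445 + 219·254
1 = 219·4259 − 2096·445
1 = −2096·8963 + 4411·4259
1 = 4411·22185 − 10918·8963
1 = −10918·53333 + 26247·22185
1 = 26247·875513 − 430870·53333
So 1 = (26247)·875513 + (-430870)·53333.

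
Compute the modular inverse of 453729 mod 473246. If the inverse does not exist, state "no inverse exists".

Apply the Euclidean algorithm to 473246 and 453729:
473246 = 1*453729 + 19517
453729 = 23*19517 + 4838
19517 = 4*4838 + 165
4838 = 29*165 + 53
165 = 3*53 + 6
53 = 8*6 + 5
6 = 1*5 + 1
5 = 5*1 + 0
The gcd is 1. Working backward:
1 = 6 − 5
1 = −53 + 9·6
1 = 9·165 − 28·53
1 = −28·4838 + 821·165
1 = 821·19517 − 3312·4838
1 = −3312·453729 + 76997·19517
1 = 76997·473246 − 80309·453729
So 453729·(-80309) ≡ 1 (mod 473246), and -80309 ≡ 392937 (mod 473246).

392937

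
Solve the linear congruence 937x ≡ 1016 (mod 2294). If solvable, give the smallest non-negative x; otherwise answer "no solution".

1022

First find gcd(937, 2294):
2294 = 2·937 + 420
937 = 2·420 + 97
420 = 4·97 + 32
97 = 3·32 + 1
32 = 32·1 + 0
gcd = 1, so a unique solution mod 2294 exists.
Back-substitute for the Bézout coefficients:
1 = 97 − 3·32
1 = −3·420 + 13·97
1 = 13·937 − 29·420
1 = −29·2294 + 71·937
So 937·(71) ≡ 1 (mod 2294), giving 937⁻¹ ≡ 71.
x ≡ 937⁻¹·1016 ≡ 71·1016 ≡ 1022 (mod 2294).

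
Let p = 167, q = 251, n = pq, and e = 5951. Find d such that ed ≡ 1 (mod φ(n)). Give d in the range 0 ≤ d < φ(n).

φ(n) = (p−1)(q−1) = 166·250 = 41500.
Need d with 5951·d ≡ 1 (mod 41500). Apply the extended Euclidean algorithm:
41500 = 6*5951 + 5794
5951 = 1*5794 + 157
5794 = 36*157 + 142
157 = 1*142 + 15
142 = 9*15 + 7
15 = 2*7 + 1
7 = 7*1 + 0
Back-substitute:
1 = 15 − 2·7
1 = −2·142 + 19·15
1 = 19·157 − 21·142
1 = −21·5794 + 775·157
1 = 775·5951 − 796·5794
1 = −796·41500 + 5551·5951
So 5951·5551 ≡ 1 (mod 41500), hence d = 5551.

5551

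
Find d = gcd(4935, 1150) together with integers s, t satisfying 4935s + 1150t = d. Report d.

5

Euclidean algorithm:
4935 = 4×1150 + 335
1150 = 3×335 + 145
335 = 2×145 + 45
145 = 3×45 + 10
45 = 4×10 + 5
10 = 2×5 + 0
gcd(4935, 1150) = 5.
Back-substituting:
5 = 45 − 4·10
5 = −4·145 + 13·45
5 = 13·335 − 30·145
5 = −30·1150 + 103·335
5 = 103·4935 − 442·1150
So 5 = (103)·4935 + (-442)·1150.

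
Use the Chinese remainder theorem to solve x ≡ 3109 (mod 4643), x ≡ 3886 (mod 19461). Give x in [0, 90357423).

64731172

Write x = 3109 + 4643·k. Then 4643·k ≡ 3886 − 3109 ≡ 777 (mod 19461).
Need 4643⁻¹ mod 19461. Extended Euclid on (19461, 4643):
19461 = 4×4643 + 889
4643 = 5×889 + 198
889 = 4×198 + 97
198 = 2×97 + 4
97 = 24×4 + 1
4 = 4×1 + 0
Back-substitute:
1 = 97 − 24·4
1 = −24·198 + 49·97
1 = 49·889 − 220·198
1 = −220·4643 + 1149·889
1 = 1149·19461 − 4816·4643
4643⁻¹ ≡ 14645 (mod 19461), so k ≡ 14645·777 ≡ 13941 (mod 19461).
x = 3109 + 4643·13941 = 64731172.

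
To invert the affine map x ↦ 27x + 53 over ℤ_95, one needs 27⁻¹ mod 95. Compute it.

88

gcd(95, 27) by repeated division:
95 = 3·27 + 14
27 = 1·14 + 13
14 = 1·13 + 1
13 = 13·1 + 0
Since gcd(27, 95) = 1, back-substitute to write 1 as a combination:
1 = 14 − 13
1 = −27 + 2·14
1 = 2·95 − 7·27
So 27·(-7) ≡ 1 (mod 95), and -7 ≡ 88 (mod 95).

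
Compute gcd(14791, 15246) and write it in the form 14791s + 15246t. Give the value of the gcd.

Repeated division:
15246 = 1×14791 + 455
14791 = 32×455 + 231
455 = 1×231 + 224
231 = 1×224 + 7
224 = 32×7 + 0
gcd(14791, 15246) = 7.
Back-substituting:
7 = 231 − 224
7 = −455 + 2·231
7 = 2·14791 − 65·455
7 = −65·15246 + 67·14791
So 7 = (-65)·15246 + (67)·14791.

7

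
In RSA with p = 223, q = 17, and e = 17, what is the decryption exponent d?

φ(n) = (p−1)(q−1) = 222·16 = 3552.
Need d with 17·d ≡ 1 (mod 3552). Apply the extended Euclidean algorithm:
3552 = 208·17 + 16
17 = 1·16 + 1
16 = 16·1 + 0
Back-substitute:
1 = 17 − 16
1 = −3552 + 209·17
So 17·209 ≡ 1 (mod 3552), hence d = 209.

209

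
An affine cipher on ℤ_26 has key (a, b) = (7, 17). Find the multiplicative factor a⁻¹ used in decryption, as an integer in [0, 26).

15

gcd(26, 7) by repeated division:
26 = 3×7 + 5
7 = 1×5 + 2
5 = 2×2 + 1
2 = 2×1 + 0
gcd = 1, so the inverse exists. Back-substitute:
1 = 5 − 2·2
1 = −2·7 + 3·5
1 = 3·26 − 11·7
So 7·(-11) ≡ 1 (mod 26), and -11 ≡ 15 (mod 26).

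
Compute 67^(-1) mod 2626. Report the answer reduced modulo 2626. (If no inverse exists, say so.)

Apply the Euclidean algorithm to 2626 and 67:
2626 = 39×67 + 13
67 = 5×13 + 2
13 = 6×2 + 1
2 = 2×1 + 0
The gcd is 1. Working backward:
1 = 13 − 6·2
1 = −6·67 + 31·13
1 = 31·2626 − 1215·67
So 67·(-1215) ≡ 1 (mod 2626), and -1215 ≡ 1411 (mod 2626).

1411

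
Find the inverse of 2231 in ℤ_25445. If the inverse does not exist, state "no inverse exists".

gcd(25445, 2231) by repeated division:
25445 = 11·2231 + 904
2231 = 2·904 + 423
904 = 2·423 + 58
423 = 7·58 + 17
58 = 3·17 + 7
17 = 2·7 + 3
7 = 2·3 + 1
3 = 3·1 + 0
gcd = 1, so the inverse exists. Back-substitute:
1 = 7 − 2·3
1 = −2·17 + 5·7
1 = 5·58 − 17·17
1 = −17·423 + 124·58
1 = 124·904 − 265·423
1 = −265·2231 + 654·904
1 = 654·25445 − 7459·2231
So 2231·(-7459) ≡ 1 (mod 25445), and -7459 ≡ 17986 (mod 25445).

17986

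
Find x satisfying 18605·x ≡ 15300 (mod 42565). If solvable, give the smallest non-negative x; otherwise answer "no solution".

First find gcd(18605, 42565):
42565 = 2·18605 + 5355
18605 = 3·5355 + 2540
5355 = 2·2540 + 275
2540 = 9·275 + 65
275 = 4·65 + 15
65 = 4·15 + 5
15 = 3·5 + 0
gcd = 5 and 5 | 15300, so solutions exist. Divide through by 5: 3721x ≡ 3060 (mod 8513).
Now find 3721⁻¹ mod 8513:
8513 = 2×3721 + 1071
3721 = 3×1071 + 508
1071 = 2×508 + 55
508 = 9×55 + 13
55 = 4×13 + 3
13 = 4×3 + 1
3 = 3×1 + 0
Back-substitute:
1 = 13 − 4·3
1 = −4·55 + 17·13
1 = 17·508 − 157·55
1 = −157·1071 + 331·508
1 = 331·3721 − 1150·1071
1 = −1150·8513 + 2631·3721
So 3721⁻¹ ≡ 2631 (mod 8513).
Then x ≡ 2631·3060 ≡ 6075 (mod 8513); the smallest non-negative solution is x = 6075.

6075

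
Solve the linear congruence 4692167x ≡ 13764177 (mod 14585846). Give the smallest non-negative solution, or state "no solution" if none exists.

5218659

First find gcd(4692167, 14585846):
14585846 = 3·4692167 + 509345
4692167 = 9·509345 + 108062
509345 = 4·108062 + 77097
108062 = 1·77097 + 30965
77097 = 2·30965 + 15167
30965 = 2·15167 + 631
15167 = 24·631 + 23
631 = 27·23 + 10
23 = 2·10 + 3
10 = 3·3 + 1
3 = 3·1 + 0
gcd = 1, so a unique solution mod 14585846 exists.
Back-substitute for the Bézout coefficients:
1 = 10 − 3·3
1 = −3·23 + 7·10
1 = 7·631 − 192·23
1 = −192·15167 + 4615·631
1 = 4615·30965 − 9422·15167
1 = −9422·77097 + 23459·30965
1 = 23459·108062 − 32881·77097
1 = −32881·509345 + 154983·108062
1 = 154983·4692167 − 1427728·509345
1 = −1427728·14585846 + 4438167·4692167
So 4692167·(4438167) ≡ 1 (mod 14585846), giving 4692167⁻¹ ≡ 4438167.
x ≡ 4692167⁻¹·13764177 ≡ 4438167·13764177 ≡ 5218659 (mod 14585846).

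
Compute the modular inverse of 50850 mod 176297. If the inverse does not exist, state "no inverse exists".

Extended Euclidean algorithm:
176297 = 3×50850 + 23747
50850 = 2×23747 + 3356
23747 = 7×3356 + 255
3356 = 13×255 + 41
255 = 6×41 + 9
41 = 4×9 + 5
9 = 1×5 + 4
5 = 1×4 + 1
4 = 4×1 + 0
Since gcd(50850, 176297) = 1, back-substitute to write 1 as a combination:
1 = 5 − 4
1 = −9 + 2·5
1 = 2·41 − 9·9
1 = −9·255 + 56·41
1 = 56·3356 − 737·255
1 = −737·23747 + 5215·3356
1 = 5215·50850 − 11167·23747
1 = −11167·176297 + 38716·50850
So 50850·38716 ≡ 1 (mod 176297).

38716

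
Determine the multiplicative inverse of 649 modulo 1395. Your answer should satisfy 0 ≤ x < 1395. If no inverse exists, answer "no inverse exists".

604

Run Euclid on (1395, 649):
1395 = 2·649 + 97
649 = 6·97 + 67
97 = 1·67 + 30
67 = 2·30 + 7
30 = 4·7 + 2
7 = 3·2 + 1
2 = 2·1 + 0
The gcd is 1. Working backward:
1 = 7 − 3·2
1 = −3·30 + 13·7
1 = 13·67 − 29·30
1 = −29·97 + 42·67
1 = 42·649 − 281·97
1 = −281·1395 + 604·649
So 649·604 ≡ 1 (mod 1395).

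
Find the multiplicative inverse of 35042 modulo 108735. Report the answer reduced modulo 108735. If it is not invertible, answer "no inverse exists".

Extended Euclidean algorithm:
108735 = 3·35042 + 3609
35042 = 9·3609 + 2561
3609 = 1·2561 + 1048
2561 = 2·1048 + 465
1048 = 2·465 + 118
465 = 3·118 + 111
118 = 1·111 + 7
111 = 15·7 + 6
7 = 1·6 + 1
6 = 6·1 + 0
The gcd is 1. Working backward:
1 = 7 − 6
1 = −111 + 16·7
1 = 16·118 − 17·111
1 = −17·465 + 67·118
1 = 67·1048 − 151·465
1 = −151·2561 + 369·1048
1 = 369·3609 − 520·2561
1 = −520·35042 + 5049·3609
1 = 5049·108735 − 15667·35042
Thus 35042·(-15667) ≡ 1 (mod 108735); reducing, -15667 mod 108735 = 93068.

93068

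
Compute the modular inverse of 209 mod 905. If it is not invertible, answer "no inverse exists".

459

Run Euclid on (905, 209):
905 = 4·209 + 69
209 = 3·69 + 2
69 = 34·2 + 1
2 = 2·1 + 0
The gcd is 1. Working backward:
1 = 69 − 34·2
1 = −34·209 + 103·69
1 = 103·905 − 446·209
So 209·(-446) ≡ 1 (mod 905), and -446 ≡ 459 (mod 905).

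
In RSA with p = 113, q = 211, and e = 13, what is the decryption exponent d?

7237

φ(n) = (p−1)(q−1) = 112·210 = 23520.
Need d with 13·d ≡ 1 (mod 23520). Apply the extended Euclidean algorithm:
23520 = 1809×13 + 3
13 = 4×3 + 1
3 = 3×1 + 0
Back-substitute:
1 = 13 − 4·3
1 = −4·23520 + 7237·13
So 13·7237 ≡ 1 (mod 23520), hence d = 7237.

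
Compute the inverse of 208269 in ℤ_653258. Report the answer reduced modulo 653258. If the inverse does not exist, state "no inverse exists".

370863

gcd(653258, 208269) by repeated division:
653258 = 3·208269 + 28451
208269 = 7·28451 + 9112
28451 = 3·9112 + 1115
9112 = 8·1115 + 192
1115 = 5·192 + 155
192 = 1·155 + 37
155 = 4·37 + 7
37 = 5·7 + 2
7 = 3·2 + 1
2 = 2·1 + 0
gcd = 1, so the inverse exists. Back-substitute:
1 = 7 − 3·2
1 = −3·37 + 16·7
1 = 16·155 − 67·37
1 = −67·192 + 83·155
1 = 83·1115 − 482·192
1 = −482·9112 + 3939·1115
1 = 3939·28451 − 12299·9112
1 = −12299·208269 + 90032·28451
1 = 90032·653258 − 282395·208269
Thus 208269·(-282395) ≡ 1 (mod 653258); reducing, -282395 mod 653258 = 370863.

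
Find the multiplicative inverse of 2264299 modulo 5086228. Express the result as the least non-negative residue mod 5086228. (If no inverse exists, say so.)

4865487

Run Euclid on (5086228, 2264299):
5086228 = 2·2264299 + 557630
2264299 = 4·557630 + 33779
557630 = 16·33779 + 17166
33779 = 1·17166 + 16613
17166 = 1·16613 + 553
16613 = 30·553 + 23
553 = 24·23 + 1
23 = 23·1 + 0
Since gcd(2264299, 5086228) = 1, back-substitute to write 1 as a combination:
1 = 553 − 24·23
1 = −24·16613 + 721·553
1 = 721·17166 − 745·16613
1 = −745·33779 + 1466·17166
1 = 1466·557630 − 24201·33779
1 = −24201·2264299 + 98270·557630
1 = 98270·5086228 − 220741·2264299
So 2264299·(-220741) ≡ 1 (mod 5086228), and -220741 ≡ 4865487 (mod 5086228).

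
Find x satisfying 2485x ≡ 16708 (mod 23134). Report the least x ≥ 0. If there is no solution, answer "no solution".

First find gcd(2485, 23134):
23134 = 9·2485 + 769
2485 = 3·769 + 178
769 = 4·178 + 57
178 = 3·57 + 7
57 = 8·7 + 1
7 = 7·1 + 0
gcd = 1, so a unique solution mod 23134 exists.
Back-substitute for the Bézout coefficients:
1 = 57 − 8·7
1 = −8·178 + 25·57
1 = 25·769 − 108·178
1 = −108·2485 + 349·769
1 = 349·23134 − 3249·2485
So 2485·(-3249) ≡ 1 (mod 23134), giving 2485⁻¹ ≡ 19885.
x ≡ 2485⁻¹·16708 ≡ 19885·16708 ≡ 11206 (mod 23134).

11206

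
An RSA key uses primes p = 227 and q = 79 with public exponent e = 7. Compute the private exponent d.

φ(n) = (p−1)(q−1) = 226·78 = 17628.
Need d with 7·d ≡ 1 (mod 17628). Apply the extended Euclidean algorithm:
17628 = 2518×7 + 2
7 = 3×2 + 1
2 = 2×1 + 0
Back-substitute:
1 = 7 − 3·2
1 = −3·17628 + 7555·7
So 7·7555 ≡ 1 (mod 17628), hence d = 7555.

7555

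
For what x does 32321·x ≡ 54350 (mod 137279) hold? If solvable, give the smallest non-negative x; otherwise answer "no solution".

First find gcd(32321, 137279):
137279 = 4·32321 + 7995
32321 = 4·7995 + 341
7995 = 23·341 + 152
341 = 2·152 + 37
152 = 4·37 + 4
37 = 9·4 + 1
4 = 4·1 + 0
gcd = 1, so a unique solution mod 137279 exists.
Back-substitute for the Bézout coefficients:
1 = 37 − 9·4
1 = −9·152 + 37·37
1 = 37·341 − 83·152
1 = −83·7995 + 1946·341
1 = 1946·32321 − 7867·7995
1 = −7867·137279 + 33414·32321
So 32321·(33414) ≡ 1 (mod 137279), giving 32321⁻¹ ≡ 33414.
x ≡ 32321⁻¹·54350 ≡ 33414·54350 ≡ 124288 (mod 137279).

124288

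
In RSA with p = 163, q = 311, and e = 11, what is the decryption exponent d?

φ(n) = (p−1)(q−1) = 162·310 = 50220.
Need d with 11·d ≡ 1 (mod 50220). Apply the extended Euclidean algorithm:
50220 = 4565×11 + 5
11 = 2×5 + 1
5 = 5×1 + 0
Back-substitute:
1 = 11 − 2·5
1 = −2·50220 + 9131·11
So 11·9131 ≡ 1 (mod 50220), hence d = 9131.

9131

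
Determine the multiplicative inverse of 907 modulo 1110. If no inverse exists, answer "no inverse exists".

853

gcd(1110, 907) by repeated division:
1110 = 1×907 + 203
907 = 4×203 + 95
203 = 2×95 + 13
95 = 7×13 + 4
13 = 3×4 + 1
4 = 4×1 + 0
Since gcd(907, 1110) = 1, back-substitute to write 1 as a combination:
1 = 13 − 3·4
1 = −3·95 + 22·13
1 = 22·203 − 47·95
1 = −47·907 + 210·203
1 = 210·1110 − 257·907
So 907·(-257) ≡ 1 (mod 1110), and -257 ≡ 853 (mod 1110).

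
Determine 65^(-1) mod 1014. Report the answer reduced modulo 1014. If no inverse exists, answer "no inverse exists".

no inverse exists

Euclidean algorithm on 1014, 65:
1014 = 15×65 + 39
65 = 1×39 + 26
39 = 1×26 + 13
26 = 2×13 + 0
gcd(65, 1014) = 13 ≠ 1, so 65 has no multiplicative inverse modulo 1014.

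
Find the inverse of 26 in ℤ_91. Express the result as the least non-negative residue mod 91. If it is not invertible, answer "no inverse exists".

Compute gcd(26, 91):
91 = 3·26 + 13
26 = 2·13 + 0
gcd(26, 91) = 13 ≠ 1, so 26 has no multiplicative inverse modulo 91.

no inverse exists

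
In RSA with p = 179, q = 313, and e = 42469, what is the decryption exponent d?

φ(n) = (p−1)(q−1) = 178·312 = 55536.
Need d with 42469·d ≡ 1 (mod 55536). Apply the extended Euclidean algorithm:
55536 = 1*42469 + 13067
42469 = 3*13067 + 3268
13067 = 3*3268 + 3263
3268 = 1*3263 + 5
3263 = 652*5 + 3
5 = 1*3 + 2
3 = 1*2 + 1
2 = 2*1 + 0
Back-substitute:
1 = 3 − 2
1 = −5 + 2·3
1 = 2·3263 − 1305·5
1 = −1305·3268 + 1307·3263
1 = 1307·13067 − 5226·3268
1 = −5226·42469 + 16985·13067
1 = 16985·55536 − 22211·42469
So 42469·(-22211) ≡ 1 (mod 55536), hence d ≡ -22211 ≡ 33325 (mod 55536).

33325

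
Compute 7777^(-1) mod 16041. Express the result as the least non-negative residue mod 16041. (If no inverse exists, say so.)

13900

Apply the Euclidean algorithm to 16041 and 7777:
16041 = 2*7777 + 487
7777 = 15*487 + 472
487 = 1*472 + 15
472 = 31*15 + 7
15 = 2*7 + 1
7 = 7*1 + 0
Since gcd(7777, 16041) = 1, back-substitute to write 1 as a combination:
1 = 15 − 2·7
1 = −2·472 + 63·15
1 = 63·487 − 65·472
1 = −65·7777 + 1038·487
1 = 1038·16041 − 2141·7777
Thus 7777·(-2141) ≡ 1 (mod 16041); reducing, -2141 mod 16041 = 13900.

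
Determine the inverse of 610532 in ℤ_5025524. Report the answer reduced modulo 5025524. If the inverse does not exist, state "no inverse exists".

no inverse exists

Compute gcd(610532, 5025524):
5025524 = 8·610532 + 141268
610532 = 4·141268 + 45460
141268 = 3·45460 + 4888
45460 = 9·4888 + 1468
4888 = 3·1468 + 484
1468 = 3·484 + 16
484 = 30·16 + 4
16 = 4·4 + 0
Since gcd = 4 > 1, 610532 is not a unit mod 5025524.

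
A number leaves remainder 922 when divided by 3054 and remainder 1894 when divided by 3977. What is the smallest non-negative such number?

1576786

Write x = 922 + 3054·k. Then 3054·k ≡ 1894 − 922 ≡ 972 (mod 3977).
Need 3054⁻¹ mod 3977. Extended Euclid on (3977, 3054):
3977 = 1*3054 + 923
3054 = 3*923 + 285
923 = 3*285 + 68
285 = 4*68 + 13
68 = 5*13 + 3
13 = 4*3 + 1
3 = 3*1 + 0
Back-substitute:
1 = 13 − 4·3
1 = −4·68 + 21·13
1 = 21·285 − 88·68
1 = −88·923 + 285·285
1 = 285·3054 − 943·923
1 = −943·3977 + 1228·3054
3054⁻¹ ≡ 1228 (mod 3977), so k ≡ 1228·972 ≡ 516 (mod 3977).
x = 922 + 3054·516 = 1576786.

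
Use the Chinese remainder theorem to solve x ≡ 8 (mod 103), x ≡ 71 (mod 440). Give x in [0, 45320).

Write x = 8 + 103·k. Then 103·k ≡ 71 − 8 ≡ 63 (mod 440).
Need 103⁻¹ mod 440. Extended Euclid on (440, 103):
440 = 4×103 + 28
103 = 3×28 + 19
28 = 1×19 + 9
19 = 2×9 + 1
9 = 9×1 + 0
Back-substitute:
1 = 19 − 2·9
1 = −2·28 + 3·19
1 = 3·103 − 11·28
1 = −11·440 + 47·103
103⁻¹ ≡ 47 (mod 440), so k ≡ 47·63 ≡ 321 (mod 440).
x = 8 + 103·321 = 33071.

33071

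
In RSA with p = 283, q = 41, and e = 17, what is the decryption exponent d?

φ(n) = (p−1)(q−1) = 282·40 = 11280.
Need d with 17·d ≡ 1 (mod 11280). Apply the extended Euclidean algorithm:
11280 = 663×17 + 9
17 = 1×9 + 8
9 = 1×8 + 1
8 = 8×1 + 0
Back-substitute:
1 = 9 − 8
1 = −17 + 2·9
1 = 2·11280 − 1327·17
So 17·(-1327) ≡ 1 (mod 11280), hence d ≡ -1327 ≡ 9953 (mod 11280).

9953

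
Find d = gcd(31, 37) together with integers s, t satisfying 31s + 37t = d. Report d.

1

Repeated division:
37 = 1·31 + 6
31 = 5·6 + 1
6 = 6·1 + 0
gcd(31, 37) = 1.
Express as a combination:
1 = 31 − 5·6
1 = −5·37 + 6·31
So 1 = (-5)·37 + (6)·31.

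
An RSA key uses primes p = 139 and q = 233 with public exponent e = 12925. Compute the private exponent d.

26725

φ(n) = (p−1)(q−1) = 138·232 = 32016.
Need d with 12925·d ≡ 1 (mod 32016). Apply the extended Euclidean algorithm:
32016 = 2*12925 + 6166
12925 = 2*6166 + 593
6166 = 10*593 + 236
593 = 2*236 + 121
236 = 1*121 + 115
121 = 1*115 + 6
115 = 19*6 + 1
6 = 6*1 + 0
Back-substitute:
1 = 115 − 19·6
1 = −19·121 + 20·115
1 = 20·236 − 39·121
1 = −39·593 + 98·236
1 = 98·6166 − 1019·593
1 = −1019·12925 + 2136·6166
1 = 2136·32016 − 5291·12925
So 12925·(-5291) ≡ 1 (mod 32016), hence d ≡ -5291 ≡ 26725 (mod 32016).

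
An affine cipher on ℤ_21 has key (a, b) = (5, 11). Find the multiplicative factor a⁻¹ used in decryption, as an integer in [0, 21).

17

Run Euclid on (21, 5):
21 = 4*5 + 1
5 = 5*1 + 0
Since gcd(5, 21) = 1, back-substitute to write 1 as a combination:
1 = 21 − 4·5
Hence 5⁻¹ ≡ -4 ≡ 17 (mod 21).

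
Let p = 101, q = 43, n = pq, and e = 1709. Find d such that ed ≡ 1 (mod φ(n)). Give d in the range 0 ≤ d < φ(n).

3389

φ(n) = (p−1)(q−1) = 100·42 = 4200.
Need d with 1709·d ≡ 1 (mod 4200). Apply the extended Euclidean algorithm:
4200 = 2*1709 + 782
1709 = 2*782 + 145
782 = 5*145 + 57
145 = 2*57 + 31
57 = 1*31 + 26
31 = 1*26 + 5
26 = 5*5 + 1
5 = 5*1 + 0
Back-substitute:
1 = 26 − 5·5
1 = −5·31 + 6·26
1 = 6·57 − 11·31
1 = −11·145 + 28·57
1 = 28·782 − 151·145
1 = −151·1709 + 330·782
1 = 330·4200 − 811·1709
So 1709·(-811) ≡ 1 (mod 4200), hence d ≡ -811 ≡ 3389 (mod 4200).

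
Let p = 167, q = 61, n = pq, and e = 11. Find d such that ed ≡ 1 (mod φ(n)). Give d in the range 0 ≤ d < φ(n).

φ(n) = (p−1)(q−1) = 166·60 = 9960.
Need d with 11·d ≡ 1 (mod 9960). Apply the extended Euclidean algorithm:
9960 = 905×11 + 5
11 = 2×5 + 1
5 = 5×1 + 0
Back-substitute:
1 = 11 − 2·5
1 = −2·9960 + 1811·11
So 11·1811 ≡ 1 (mod 9960), hence d = 1811.

1811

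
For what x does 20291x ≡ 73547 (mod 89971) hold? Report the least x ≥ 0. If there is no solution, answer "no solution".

First find gcd(20291, 89971):
89971 = 4×20291 + 8807
20291 = 2×8807 + 2677
8807 = 3×2677 + 776
2677 = 3×776 + 349
776 = 2×349 + 78
349 = 4×78 + 37
78 = 2×37 + 4
37 = 9×4 + 1
4 = 4×1 + 0
gcd = 1, so a unique solution mod 89971 exists.
Back-substitute for the Bézout coefficients:
1 = 37 − 9·4
1 = −9·78 + 19·37
1 = 19·349 − 85·78
1 = −85·776 + 189·349
1 = 189·2677 − 652·776
1 = −652·8807 + 2145·2677
1 = 2145·20291 − 4942·8807
1 = −4942·89971 + 21913·20291
So 20291·(21913) ≡ 1 (mod 89971), giving 20291⁻¹ ≡ 21913.
x ≡ 20291⁻¹·73547 ≡ 21913·73547 ≡ 74859 (mod 89971).

74859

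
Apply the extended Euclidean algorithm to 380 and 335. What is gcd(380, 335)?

5

Euclidean algorithm:
380 = 1*335 + 45
335 = 7*45 + 20
45 = 2*20 + 5
20 = 4*5 + 0
gcd(380, 335) = 5.
Express as a combination:
5 = 45 − 2·20
5 = −2·335 + 15·45
5 = 15·380 − 17·335
So 5 = (15)·380 + (-17)·335.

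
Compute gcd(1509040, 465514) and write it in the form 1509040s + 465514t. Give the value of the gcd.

Euclidean algorithm:
1509040 = 3*465514 + 112498
465514 = 4*112498 + 15522
112498 = 7*15522 + 3844
15522 = 4*3844 + 146
3844 = 26*146 + 48
146 = 3*48 + 2
48 = 24*2 + 0
gcd(1509040, 465514) = 2.
Express as a combination:
2 = 146 − 3·48
2 = −3·3844 + 79·146
2 = 79·15522 − 319·3844
2 = −319·112498 + 2312·15522
2 = 2312·465514 − 9567·112498
2 = −9567·1509040 + 31013·465514
So 2 = (-9567)·1509040 + (31013)·465514.

2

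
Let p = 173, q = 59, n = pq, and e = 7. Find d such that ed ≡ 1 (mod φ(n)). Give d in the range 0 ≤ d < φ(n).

φ(n) = (p−1)(q−1) = 172·58 = 9976.
Need d with 7·d ≡ 1 (mod 9976). Apply the extended Euclidean algorithm:
9976 = 1425×7 + 1
7 = 7×1 + 0
Back-substitute:
1 = 9976 − 1425·7
So 7·(-1425) ≡ 1 (mod 9976), hence d ≡ -1425 ≡ 8551 (mod 9976).

8551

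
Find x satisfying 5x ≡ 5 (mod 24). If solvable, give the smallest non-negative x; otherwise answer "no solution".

First find gcd(5, 24):
24 = 4×5 + 4
5 = 1×4 + 1
4 = 4×1 + 0
gcd = 1, so a unique solution mod 24 exists.
Back-substitute for the Bézout coefficients:
1 = 5 − 4
1 = −24 + 5·5
So 5·(5) ≡ 1 (mod 24), giving 5⁻¹ ≡ 5.
x ≡ 5⁻¹·5 ≡ 5·5 ≡ 1 (mod 24).

1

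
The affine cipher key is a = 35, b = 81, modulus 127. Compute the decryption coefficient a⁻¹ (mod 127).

gcd(127, 35) by repeated division:
127 = 3·35 + 22
35 = 1·22 + 13
22 = 1·13 + 9
13 = 1·9 + 4
9 = 2·4 + 1
4 = 4·1 + 0
gcd = 1, so the inverse exists. Back-substitute:
1 = 9 − 2·4
1 = −2·13 + 3·9
1 = 3·22 − 5·13
1 = −5·35 + 8·22
1 = 8·127 − 29·35
Hence 35⁻¹ ≡ -29 ≡ 98 (mod 127).

98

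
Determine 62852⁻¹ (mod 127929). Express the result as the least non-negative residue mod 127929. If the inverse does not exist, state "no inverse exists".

gcd(127929, 62852) by repeated division:
127929 = 2·62852 + 2225
62852 = 28·2225 + 552
2225 = 4·552 + 17
552 = 32·17 + 8
17 = 2·8 + 1
8 = 8·1 + 0
gcd = 1, so the inverse exists. Back-substitute:
1 = 17 − 2·8
1 = −2·552 + 65·17
1 = 65·2225 − 262·552
1 = −262·62852 + 7401·2225
1 = 7401·127929 − 15064·62852
Thus 62852·(-15064) ≡ 1 (mod 127929); reducing, -15064 mod 127929 = 112865.

112865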